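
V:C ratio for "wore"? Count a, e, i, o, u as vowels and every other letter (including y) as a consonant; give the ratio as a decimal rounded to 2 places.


Word: "wore"
Vowels (a,e,i,o,u): 2
Consonants: 2
Ratio = 2/2
= 1.00


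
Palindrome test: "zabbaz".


Word: "zabbaz"
Reversed: "zabbaz"
Forward == Backward? zabbaz == zabbaz
Palindrome = Yes


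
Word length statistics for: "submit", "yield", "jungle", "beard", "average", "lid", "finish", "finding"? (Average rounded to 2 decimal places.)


Lengths: "submit"=6, "yield"=5, "jungle"=6, "beard"=5, "average"=7, "lid"=3, "finish"=6, "finding"=7
Sum = 45, Count = 8
Average = 45/8 = 5.63
= avg=5.63, min=3, max=7


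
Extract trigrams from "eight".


Word: "eight" (length 5)
Number of trigrams = 5 - 3 + 1 = 3
  Position 0: "eig"
  Position 1: "igh"
  Position 2: "ght"
Trigrams = "eig", "igh", "ght"


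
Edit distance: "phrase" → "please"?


Word 1: "phrase" (length 6)
Word 2: "please" (length 6)
One optimal edit sequence (insert/delete/substitute each cost 1):
  1. keep 'p'
  2. substitute 'h' -> 'l'  (+1)
  3. substitute 'r' -> 'e'  (+1)
  4. keep 'a'
  5. keep 's'
  6. keep 'e'
Total edit operations: 2
Edit distance = 2


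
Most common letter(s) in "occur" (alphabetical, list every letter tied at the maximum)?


Word: "occur"
Letter counts:
  'c': 2
  'o': 1
  'r': 1
  'u': 1
Maximum count = 2
Most frequent = 'c' (2 times each)


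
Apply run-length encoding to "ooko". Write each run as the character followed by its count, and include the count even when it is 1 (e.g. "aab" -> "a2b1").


String: "ooko"
Scanning for consecutive runs:
  'o' x 2
  'k' x 1
  'o' x 1
RLE = "o2k1o1"


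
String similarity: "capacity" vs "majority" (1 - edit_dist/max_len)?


Word 1: "capacity" (length 8)
Word 2: "majority" (length 8)
One optimal edit sequence:
  1. substitute 'c' -> 'm'  (+1)
  2. keep 'a'
  3. substitute 'p' -> 'j'  (+1)
  4. substitute 'a' -> 'o'  (+1)
  5. substitute 'c' -> 'r'  (+1)
  6. keep 'i'
  7. keep 't'
  8. keep 'y'
Edit distance = 4
Max length = max(8, 8) = 8
Similarity = 1 - 4/8
= 0.5000


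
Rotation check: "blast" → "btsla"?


Word: "blast", Candidate: "btsla"
Method: check if candidate is substring of word+word
"blastblast" contains "btsla"? No
Is rotation = No


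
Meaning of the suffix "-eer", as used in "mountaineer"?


Suffix: -eer
As in: mountaineer -> mountain + -eer
Meaning = one who is concerned with


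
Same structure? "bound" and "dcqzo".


Pattern of "bound": [0, 1, 2, 3, 4]
Pattern of "dcqzo": [0, 1, 2, 3, 4]
Patterns match
Same pattern = Yes


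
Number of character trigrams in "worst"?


Word: "worst" (length 5)
Number of 3-grams = length - 3 + 1 = 5 - 3 + 1
= 3


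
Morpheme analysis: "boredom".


Word: "boredom"
Morphemes: bore / -dom
Each morpheme carries meaning
= 2 morphemes


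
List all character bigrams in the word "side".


Word: "side" (length 4)
Number of bigrams = 4 - 2 + 1 = 3
  Position 0: "si"
  Position 1: "id"
  Position 2: "de"
Bigrams = "si", "id", "de"


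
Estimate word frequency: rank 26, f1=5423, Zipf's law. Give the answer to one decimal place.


Zipf's law: f(r) = f(1) / r
f(1) = 5423
f(26) = 5423 / 26
= 208.6 occurrences


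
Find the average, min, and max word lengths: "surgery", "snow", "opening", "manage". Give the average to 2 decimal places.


Lengths: "surgery"=7, "snow"=4, "opening"=7, "manage"=6
Sum = 24, Count = 4
Average = 24/4 = 6.00
= avg=6.00, min=4, max=7


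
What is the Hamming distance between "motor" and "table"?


Comparing character by character (same length = 5):
  Pos 0: 'm' vs 't' !=
  Pos 1: 'o' vs 'a' !=
  Pos 2: 't' vs 'b' !=
  Pos 3: 'o' vs 'l' !=
  Pos 4: 'r' vs 'e' !=
Hamming distance = 5


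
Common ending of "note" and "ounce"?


Word 1: "note"
Word 2: "ounce"
Comparing from end:
  Pos -1: 'e' == 'e'
  Pos -2: 't' != 'c' (stop)
LCS = "e" (length 1)


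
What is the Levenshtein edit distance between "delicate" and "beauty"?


Word 1: "delicate" (length 8)
Word 2: "beauty" (length 6)
One optimal edit sequence (insert/delete/substitute each cost 1):
  1. substitute 'd' -> 'b'  (+1)
  2. keep 'e'
  3. delete 'l'  (+1)
  4. delete 'i'  (+1)
  5. substitute 'c' -> 'a'  (+1)
  6. substitute 'a' -> 'u'  (+1)
  7. keep 't'
  8. substitute 'e' -> 'y'  (+1)
Total edit operations: 6
Edit distance = 6


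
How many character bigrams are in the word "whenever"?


Word: "whenever" (length 8)
Number of 2-grams = length - 2 + 1 = 8 - 2 + 1
= 7


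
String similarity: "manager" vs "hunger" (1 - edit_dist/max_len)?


Word 1: "manager" (length 7)
Word 2: "hunger" (length 6)
One optimal edit sequence:
  1. substitute 'm' -> 'h'  (+1)
  2. substitute 'a' -> 'u'  (+1)
  3. keep 'n'
  4. delete 'a'  (+1)
  5. keep 'g'
  6. keep 'e'
  7. keep 'r'
Edit distance = 3
Max length = max(7, 6) = 7
Similarity = 1 - 3/7
= 0.5714


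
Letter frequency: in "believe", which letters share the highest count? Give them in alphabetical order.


Word: "believe"
Letter counts:
  'b': 1
  'e': 3
  'i': 1
  'l': 1
  'v': 1
Maximum count = 3
Most frequent = 'e' (3 times each)


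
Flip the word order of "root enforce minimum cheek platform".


Original: "root enforce minimum cheek platform"
Words (1..n): root | enforce | minimum | cheek | platform
Reversed (n..1): platform | cheek | minimum | enforce | root
Result = "platform cheek minimum enforce root"


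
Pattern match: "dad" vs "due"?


Pattern of "dad": [0, 1, 0]
Pattern of "due": [0, 1, 2]
Patterns do not match
Same pattern = No


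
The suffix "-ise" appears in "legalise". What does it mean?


Suffix: -ise
Example: legalise = legal + -ise
Meaning = to make


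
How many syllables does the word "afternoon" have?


Word: "afternoon"
Syllable breakdown: af · ter · noon
Counting: 3 parts
= 3 syllables


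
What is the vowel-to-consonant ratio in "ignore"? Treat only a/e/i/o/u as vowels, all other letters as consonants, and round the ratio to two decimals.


Word: "ignore"
Vowels (a,e,i,o,u): 3
Consonants: 3
Ratio = 3/3
= 1.00


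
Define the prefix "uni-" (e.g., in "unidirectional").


Prefix: uni-
Example: unidirectional (uni- + directional)
Meaning = one


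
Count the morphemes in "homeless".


Word: "homeless"
Morphemes: home | -less
Each morpheme carries meaning
= 2 morphemes


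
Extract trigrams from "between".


Word: "between" (length 7)
Number of trigrams = 7 - 3 + 1 = 5
  Position 0: "bet"
  Position 1: "etw"
  Position 2: "twe"
  Position 3: "wee"
  Position 4: "een"
Trigrams = "bet", "etw", "twe", "wee", "een"


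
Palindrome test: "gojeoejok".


Word: "gojeoejok"
Reversed: "kojeoejog"
Forward == Backward? gojeoejok != kojeoejog
Palindrome = No


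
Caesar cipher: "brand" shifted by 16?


Word: "brand"
Shift: 16
Each letter → (letter + shift) mod 26:
  'b' (1) + 16 = 17 → 'r'
  'r' (17) + 16 = 7 → 'h'
  'a' (0) + 16 = 16 → 'q'
  'n' (13) + 16 = 3 → 'd'
  'd' (3) + 16 = 19 → 't'
Result = "rhqdt"


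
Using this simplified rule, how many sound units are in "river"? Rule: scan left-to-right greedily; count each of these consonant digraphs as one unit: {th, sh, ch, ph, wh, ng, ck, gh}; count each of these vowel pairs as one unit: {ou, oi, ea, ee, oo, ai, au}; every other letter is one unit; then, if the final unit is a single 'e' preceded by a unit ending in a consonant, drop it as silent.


Word: "river" (5 letters)
Left-to-right scan:
  1. 'r' (letter)
  2. 'i' (letter)
  3. 'v' (letter)
  4. 'e' (letter)
  5. 'r' (letter)
Units from scan: 5
Sound units = 5 units


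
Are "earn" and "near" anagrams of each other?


Word 1: "earn" → sorted: aenr
Word 2: "near" → sorted: aenr
Same letters? aenr == aenr
Anagram = Yes


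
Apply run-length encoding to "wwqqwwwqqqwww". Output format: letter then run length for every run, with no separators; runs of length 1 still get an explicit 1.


String: "wwqqwwwqqqwww"
Scanning for consecutive runs:
  'w' x 2
  'q' x 2
  'w' x 3
  'q' x 3
  'w' x 3
RLE = "w2q2w3q3w3"


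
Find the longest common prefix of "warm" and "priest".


Word 1: "warm"
Word 2: "priest"
Comparing from start:
  Pos 0: 'w' != 'p' (stop)
LCP = "" (length 0)


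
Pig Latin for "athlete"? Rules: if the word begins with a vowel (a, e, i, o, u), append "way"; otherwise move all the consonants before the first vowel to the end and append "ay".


Word: "athlete"
Starts with vowel → add 'way'
Pig Latin = "athleteway"


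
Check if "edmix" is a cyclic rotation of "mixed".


Word: "mixed", Candidate: "edmix"
Method: check if candidate is substring of word+word
"mixedmixed" contains "edmix"? Yes
Is rotation = Yes


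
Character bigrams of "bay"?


Word: "bay" (length 3)
Number of bigrams = 3 - 2 + 1 = 2
  Position 0: "ba"
  Position 1: "ay"
Bigrams = "ba", "ay"


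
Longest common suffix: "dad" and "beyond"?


Word 1: "dad"
Word 2: "beyond"
Comparing from end:
  Pos -1: 'd' == 'd'
  Pos -2: 'a' != 'n' (stop)
LCS = "d" (length 1)


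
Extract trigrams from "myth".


Word: "myth" (length 4)
Number of trigrams = 4 - 3 + 1 = 2
  Position 0: "myt"
  Position 1: "yth"
Trigrams = "myt", "yth"


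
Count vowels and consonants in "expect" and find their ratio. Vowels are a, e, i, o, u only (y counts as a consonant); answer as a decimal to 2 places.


Word: "expect"
Vowels (a,e,i,o,u): 2
Consonants: 4
Ratio = 2/4
= 0.50


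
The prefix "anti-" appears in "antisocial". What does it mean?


Prefix: anti-
Example: antisocial = anti- + social
Meaning = against


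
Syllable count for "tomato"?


Word: "tomato"
Syllable breakdown: to · ma · to
Counting: 3 parts
= 3 syllables


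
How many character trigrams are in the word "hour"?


Word: "hour" (length 4)
Number of 3-grams = length - 3 + 1 = 4 - 3 + 1
= 2


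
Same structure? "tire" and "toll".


Pattern of "tire": [0, 1, 2, 3]
Pattern of "toll": [0, 1, 2, 2]
Patterns do not match
Same pattern = No


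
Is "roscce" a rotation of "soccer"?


Word: "soccer", Candidate: "roscce"
Method: check if candidate is substring of word+word
"soccersoccer" contains "roscce"? No
Is rotation = No


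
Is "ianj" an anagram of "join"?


Word 1: "join" → sorted: ijno
Word 2: "ianj" → sorted: aijn
Same letters? ijno != aijn
Anagram = No


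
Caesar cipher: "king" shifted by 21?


Word: "king"
Shift: 21
Each letter → (letter + shift) mod 26:
  'k' (10) + 21 = 5 → 'f'
  'i' (8) + 21 = 3 → 'd'
  'n' (13) + 21 = 8 → 'i'
  'g' (6) + 21 = 1 → 'b'
Result = "fdib"


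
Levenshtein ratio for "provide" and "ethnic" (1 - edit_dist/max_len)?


Word 1: "provide" (length 7)
Word 2: "ethnic" (length 6)
One optimal edit sequence:
  1. substitute 'p' -> 'e'  (+1)
  2. substitute 'r' -> 't'  (+1)
  3. substitute 'o' -> 'h'  (+1)
  4. substitute 'v' -> 'n'  (+1)
  5. keep 'i'
  6. delete 'd'  (+1)
  7. substitute 'e' -> 'c'  (+1)
Edit distance = 6
Max length = max(7, 6) = 7
Similarity = 1 - 6/7
= 0.1429


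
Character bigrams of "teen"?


Word: "teen" (length 4)
Number of bigrams = 4 - 2 + 1 = 3
  Position 0: "te"
  Position 1: "ee"
  Position 2: "en"
Bigrams = "te", "ee", "en"


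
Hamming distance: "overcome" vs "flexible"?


Comparing character by character (same length = 8):
  Pos 0: 'o' vs 'f' !=
  Pos 1: 'v' vs 'l' !=
  Pos 2: 'e' vs 'e' =
  Pos 3: 'r' vs 'x' !=
  Pos 4: 'c' vs 'i' !=
  Pos 5: 'o' vs 'b' !=
  Pos 6: 'm' vs 'l' !=
  Pos 7: 'e' vs 'e' =
Hamming distance = 6


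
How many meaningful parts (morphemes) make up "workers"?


Word: "workers"
Morphemes: work | -er | -s
Each morpheme carries meaning
= 3 morphemes


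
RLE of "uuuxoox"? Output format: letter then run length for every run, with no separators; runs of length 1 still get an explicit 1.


String: "uuuxoox"
Scanning for consecutive runs:
  'u' x 3
  'x' x 1
  'o' x 2
  'x' x 1
RLE = "u3x1o2x1"


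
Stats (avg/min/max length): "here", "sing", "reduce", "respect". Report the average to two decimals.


Lengths: "here"=4, "sing"=4, "reduce"=6, "respect"=7
Sum = 21, Count = 4
Average = 21/4 = 5.25
= avg=5.25, min=4, max=7


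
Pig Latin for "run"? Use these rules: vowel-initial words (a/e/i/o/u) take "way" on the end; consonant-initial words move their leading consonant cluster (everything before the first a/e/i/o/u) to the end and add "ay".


Word: "run"
Starts with consonant(s) → move to end, add 'ay'
Consonant cluster: "r"
Pig Latin = "unray"


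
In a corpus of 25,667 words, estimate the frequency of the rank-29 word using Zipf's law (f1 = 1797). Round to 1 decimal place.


Zipf's law: f(r) = f(1) / r
f(1) = 1797
f(29) = 1797 / 29
= 62.0 occurrences


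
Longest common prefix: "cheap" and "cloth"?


Word 1: "cheap"
Word 2: "cloth"
Comparing from start:
  Pos 0: 'c' == 'c'
  Pos 1: 'h' != 'l' (stop)
LCP = "c" (length 1)


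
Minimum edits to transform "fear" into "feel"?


Word 1: "fear" (length 4)
Word 2: "feel" (length 4)
One optimal edit sequence (insert/delete/substitute each cost 1):
  1. keep 'f'
  2. keep 'e'
  3. substitute 'a' -> 'e'  (+1)
  4. substitute 'r' -> 'l'  (+1)
Total edit operations: 2
Edit distance = 2


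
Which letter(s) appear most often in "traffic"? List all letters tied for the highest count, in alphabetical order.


Word: "traffic"
Letter counts:
  'a': 1
  'c': 1
  'f': 2
  'i': 1
  'r': 1
  't': 1
Maximum count = 2
Most frequent = 'f' (2 times each)


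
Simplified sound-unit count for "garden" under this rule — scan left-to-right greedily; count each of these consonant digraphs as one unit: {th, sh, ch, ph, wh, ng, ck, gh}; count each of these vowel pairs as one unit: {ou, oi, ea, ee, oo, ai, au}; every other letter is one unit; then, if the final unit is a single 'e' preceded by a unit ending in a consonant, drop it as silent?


Word: "garden" (6 letters)
Left-to-right scan:
  1. 'g' (letter)
  2. 'a' (letter)
  3. 'r' (letter)
  4. 'd' (letter)
  5. 'e' (letter)
  6. 'n' (letter)
Units from scan: 6
Sound units = 6 units


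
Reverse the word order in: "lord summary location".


Original: "lord summary location"
Words (1..n): lord | summary | location
Reversed (n..1): location | summary | lord
Result = "location summary lord"


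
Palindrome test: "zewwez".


Word: "zewwez"
Reversed: "zewwez"
Forward == Backward? zewwez == zewwez
Palindrome = Yes


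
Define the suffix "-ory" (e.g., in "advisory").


Suffix: -ory
Example: advisory = advise + -ory, with a spelling change
Meaning = relating to / place for


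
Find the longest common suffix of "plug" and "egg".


Word 1: "plug"
Word 2: "egg"
Comparing from end:
  Pos -1: 'g' == 'g'
  Pos -2: 'u' != 'g' (stop)
LCS = "g" (length 1)


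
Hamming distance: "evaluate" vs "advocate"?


Comparing character by character (same length = 8):
  Pos 0: 'e' vs 'a' !=
  Pos 1: 'v' vs 'd' !=
  Pos 2: 'a' vs 'v' !=
  Pos 3: 'l' vs 'o' !=
  Pos 4: 'u' vs 'c' !=
  Pos 5: 'a' vs 'a' =
  Pos 6: 't' vs 't' =
  Pos 7: 'e' vs 'e' =
Hamming distance = 5


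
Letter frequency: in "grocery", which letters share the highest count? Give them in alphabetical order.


Word: "grocery"
Letter counts:
  'c': 1
  'e': 1
  'g': 1
  'o': 1
  'r': 2
  'y': 1
Maximum count = 2
Most frequent = 'r' (2 times each)


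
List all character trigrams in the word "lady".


Word: "lady" (length 4)
Number of trigrams = 4 - 3 + 1 = 2
  Position 0: "lad"
  Position 1: "ady"
Trigrams = "lad", "ady"


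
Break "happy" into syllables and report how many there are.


Word: "happy"
Syllable breakdown: hap · py
Counting: 2 parts
= 2 syllables


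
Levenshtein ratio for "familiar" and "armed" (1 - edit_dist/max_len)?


Word 1: "familiar" (length 8)
Word 2: "armed" (length 5)
One optimal edit sequence:
  1. delete 'f'  (+1)
  2. keep 'a'
  3. delete 'm'  (+1)
  4. delete 'i'  (+1)
  5. substitute 'l' -> 'r'  (+1)
  6. substitute 'i' -> 'm'  (+1)
  7. substitute 'a' -> 'e'  (+1)
  8. substitute 'r' -> 'd'  (+1)
Edit distance = 7
Max length = max(8, 5) = 8
Similarity = 1 - 7/8
= 0.1250


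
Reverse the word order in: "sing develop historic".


Original: "sing develop historic"
Words (1..n): sing | develop | historic
Reversed (n..1): historic | develop | sing
Result = "historic develop sing"


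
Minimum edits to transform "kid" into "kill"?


Word 1: "kid" (length 3)
Word 2: "kill" (length 4)
One optimal edit sequence (insert/delete/substitute each cost 1):
  1. keep 'k'
  2. keep 'i'
  3. insert 'l'  (+1)
  4. substitute 'd' -> 'l'  (+1)
Total edit operations: 2
Edit distance = 2


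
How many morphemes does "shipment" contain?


Word: "shipment"
Morphemes: ship | -ment
Each morpheme carries meaning
= 2 morphemes


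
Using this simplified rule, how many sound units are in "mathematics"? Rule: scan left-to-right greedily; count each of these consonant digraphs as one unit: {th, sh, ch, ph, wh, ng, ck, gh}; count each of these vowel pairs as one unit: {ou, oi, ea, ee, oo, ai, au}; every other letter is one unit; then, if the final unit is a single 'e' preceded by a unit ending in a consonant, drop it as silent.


Word: "mathematics" (11 letters)
Left-to-right scan:
  [1] 'm' (letter)
  [2] 'a' (letter)
  [3] 'th' (digraph)
  [4] 'e' (letter)
  [5] 'm' (letter)
  [6] 'a' (letter)
  [7] 't' (letter)
  [8] 'i' (letter)
  [9] 'c' (letter)
  [10] 's' (letter)
Units from scan: 10
Sound units = 10 units


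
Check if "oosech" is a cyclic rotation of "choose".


Word: "choose", Candidate: "oosech"
Method: check if candidate is substring of word+word
"choosechoose" contains "oosech"? Yes
Is rotation = Yes


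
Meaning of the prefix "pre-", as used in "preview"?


Prefix: pre-
Example: preview = pre- + view
Meaning = before


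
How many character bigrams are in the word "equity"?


Word: "equity" (length 6)
Number of 2-grams = length - 2 + 1 = 6 - 2 + 1
= 5


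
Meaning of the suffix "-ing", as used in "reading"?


Suffix: -ing
Example: reading = read + -ing
Meaning = present participle


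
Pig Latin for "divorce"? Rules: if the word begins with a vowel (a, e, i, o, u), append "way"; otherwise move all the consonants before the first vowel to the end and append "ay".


Word: "divorce"
Starts with consonant(s) → move to end, add 'ay'
Consonant cluster: "d"
Pig Latin = "ivorceday"


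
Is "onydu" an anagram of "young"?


Word 1: "young" → sorted: gnouy
Word 2: "onydu" → sorted: dnouy
Same letters? gnouy != dnouy
Anagram = No


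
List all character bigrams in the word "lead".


Word: "lead" (length 4)
Number of bigrams = 4 - 2 + 1 = 3
  Position 0: "le"
  Position 1: "ea"
  Position 2: "ad"
Bigrams = "le", "ea", "ad"


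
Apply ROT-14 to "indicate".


Word: "indicate"
Shift: 14
Each letter → (letter + shift) mod 26:
  'i' (8) + 14 = 22 → 'w'
  'n' (13) + 14 = 1 → 'b'
  'd' (3) + 14 = 17 → 'r'
  'i' (8) + 14 = 22 → 'w'
  'c' (2) + 14 = 16 → 'q'
  'a' (0) + 14 = 14 → 'o'
  't' (19) + 14 = 7 → 'h'
  'e' (4) + 14 = 18 → 's'
Result = "wbrwqohs"


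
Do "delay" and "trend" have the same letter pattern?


Pattern of "delay": [0, 1, 2, 3, 4]
Pattern of "trend": [0, 1, 2, 3, 4]
Patterns match
Same pattern = Yes


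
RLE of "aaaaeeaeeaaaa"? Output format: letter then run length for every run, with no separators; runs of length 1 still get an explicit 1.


String: "aaaaeeaeeaaaa"
Scanning for consecutive runs:
  'a' x 4
  'e' x 2
  'a' x 1
  'e' x 2
  'a' x 4
RLE = "a4e2a1e2a4"


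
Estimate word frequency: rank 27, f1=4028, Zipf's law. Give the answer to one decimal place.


Zipf's law: f(r) = f(1) / r
f(1) = 4028
f(27) = 4028 / 27
= 149.2 occurrences


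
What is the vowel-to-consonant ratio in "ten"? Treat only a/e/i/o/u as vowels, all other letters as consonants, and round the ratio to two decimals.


Word: "ten"
Vowels (a,e,i,o,u): 1
Consonants: 2
Ratio = 1/2
= 0.50


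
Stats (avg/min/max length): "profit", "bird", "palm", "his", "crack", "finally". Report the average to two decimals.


Lengths: "profit"=6, "bird"=4, "palm"=4, "his"=3, "crack"=5, "finally"=7
Sum = 29, Count = 6
Average = 29/6 = 4.83
= avg=4.83, min=3, max=7


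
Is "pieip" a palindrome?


Word: "pieip"
Reversed: "pieip"
Forward == Backward? pieip == pieip
Palindrome = Yes


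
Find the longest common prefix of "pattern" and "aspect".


Word 1: "pattern"
Word 2: "aspect"
Comparing from start:
  Pos 0: 'p' != 'a' (stop)
LCP = "" (length 0)


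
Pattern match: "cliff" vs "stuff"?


Pattern of "cliff": [0, 1, 2, 3, 3]
Pattern of "stuff": [0, 1, 2, 3, 3]
Patterns match
Same pattern = Yes


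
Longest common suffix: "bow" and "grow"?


Word 1: "bow"
Word 2: "grow"
Comparing from end:
  Pos -1: 'w' == 'w'
  Pos -2: 'o' == 'o'
  Pos -3: 'b' != 'r' (stop)
LCS = "ow" (length 2)


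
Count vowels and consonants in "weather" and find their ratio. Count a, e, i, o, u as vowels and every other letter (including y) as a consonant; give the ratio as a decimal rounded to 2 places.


Word: "weather"
Vowels (a,e,i,o,u): 3
Consonants: 4
Ratio = 3/4
= 0.75


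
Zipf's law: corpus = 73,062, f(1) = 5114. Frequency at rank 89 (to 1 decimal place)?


Zipf's law: f(r) = f(1) / r
f(1) = 5114
f(89) = 5114 / 89
= 57.5 occurrences


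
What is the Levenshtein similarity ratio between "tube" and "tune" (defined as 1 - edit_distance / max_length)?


Word 1: "tube" (length 4)
Word 2: "tune" (length 4)
One optimal edit sequence:
  1. keep 't'
  2. keep 'u'
  3. substitute 'b' -> 'n'  (+1)
  4. keep 'e'
Edit distance = 1
Max length = max(4, 4) = 4
Similarity = 1 - 1/4
= 0.7500


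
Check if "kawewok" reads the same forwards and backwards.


Word: "kawewok"
Reversed: "kowewak"
Forward == Backward? kawewok != kowewak
Palindrome = No


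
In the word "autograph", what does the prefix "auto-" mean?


Prefix: auto-
Example: autograph = auto- + graph
Meaning = self


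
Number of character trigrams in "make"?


Word: "make" (length 4)
Number of 3-grams = length - 3 + 1 = 4 - 3 + 1
= 2


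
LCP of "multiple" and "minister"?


Word 1: "multiple"
Word 2: "minister"
Comparing from start:
  Pos 0: 'm' == 'm'
  Pos 1: 'u' != 'i' (stop)
LCP = "m" (length 1)


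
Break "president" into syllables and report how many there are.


Word: "president"
Syllable breakdown: pres · i · dent
Counting: 3 parts
= 3 syllables


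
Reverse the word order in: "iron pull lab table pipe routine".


Original: "iron pull lab table pipe routine"
Words (1..n): iron | pull | lab | table | pipe | routine
Reversed (n..1): routine | pipe | table | lab | pull | iron
Result = "routine pipe table lab pull iron"


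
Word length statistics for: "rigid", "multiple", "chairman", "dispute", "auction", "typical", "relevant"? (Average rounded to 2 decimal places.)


Lengths: "rigid"=5, "multiple"=8, "chairman"=8, "dispute"=7, "auction"=7, "typical"=7, "relevant"=8
Sum = 50, Count = 7
Average = 50/7 = 7.14
= avg=7.14, min=5, max=8


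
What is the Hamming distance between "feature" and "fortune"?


Comparing character by character (same length = 7):
  Pos 0: 'f' vs 'f' =
  Pos 1: 'e' vs 'o' !=
  Pos 2: 'a' vs 'r' !=
  Pos 3: 't' vs 't' =
  Pos 4: 'u' vs 'u' =
  Pos 5: 'r' vs 'n' !=
  Pos 6: 'e' vs 'e' =
Hamming distance = 3


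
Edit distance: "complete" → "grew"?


Word 1: "complete" (length 8)
Word 2: "grew" (length 4)
One optimal edit sequence (insert/delete/substitute each cost 1):
  1. delete 'c'  (+1)
  2. delete 'o'  (+1)
  3. delete 'm'  (+1)
  4. substitute 'p' -> 'g'  (+1)
  5. substitute 'l' -> 'r'  (+1)
  6. keep 'e'
  7. delete 't'  (+1)
  8. substitute 'e' -> 'w'  (+1)
Total edit operations: 7
Edit distance = 7


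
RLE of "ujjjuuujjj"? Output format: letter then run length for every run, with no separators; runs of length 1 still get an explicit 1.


String: "ujjjuuujjj"
Scanning for consecutive runs:
  'u' x 1
  'j' x 3
  'u' x 3
  'j' x 3
RLE = "u1j3u3j3"


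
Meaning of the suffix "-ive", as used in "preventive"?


Suffix: -ive
Example: preventive = prevent + -ive
Meaning = tending to


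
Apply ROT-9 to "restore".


Word: "restore"
Shift: 9
Each letter → (letter + shift) mod 26:
  'r' (17) + 9 = 0 → 'a'
  'e' (4) + 9 = 13 → 'n'
  's' (18) + 9 = 1 → 'b'
  't' (19) + 9 = 2 → 'c'
  'o' (14) + 9 = 23 → 'x'
  'r' (17) + 9 = 0 → 'a'
  'e' (4) + 9 = 13 → 'n'
Result = "anbcxan"


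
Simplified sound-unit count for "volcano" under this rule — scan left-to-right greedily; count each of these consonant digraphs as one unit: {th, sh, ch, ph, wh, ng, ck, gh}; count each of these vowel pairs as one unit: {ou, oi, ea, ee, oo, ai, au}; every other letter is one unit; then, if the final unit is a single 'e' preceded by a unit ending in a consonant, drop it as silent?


Word: "volcano" (7 letters)
Left-to-right scan:
  1. 'v' (letter)
  2. 'o' (letter)
  3. 'l' (letter)
  4. 'c' (letter)
  5. 'a' (letter)
  6. 'n' (letter)
  7. 'o' (letter)
Units from scan: 7
Sound units = 7 units


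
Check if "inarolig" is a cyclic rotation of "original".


Word: "original", Candidate: "inarolig"
Method: check if candidate is substring of word+word
"originaloriginal" contains "inarolig"? No
Is rotation = No


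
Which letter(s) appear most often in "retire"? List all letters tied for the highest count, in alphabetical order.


Word: "retire"
Letter counts:
  'e': 2
  'i': 1
  'r': 2
  't': 1
Maximum count = 2
Most frequent = 'e', 'r' (2 times each)


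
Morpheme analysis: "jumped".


Word: "jumped"
Morphemes: jump / -ed
Each morpheme carries meaning
= 2 morphemes


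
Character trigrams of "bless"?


Word: "bless" (length 5)
Number of trigrams = 5 - 3 + 1 = 3
  Position 0: "ble"
  Position 1: "les"
  Position 2: "ess"
Trigrams = "ble", "les", "ess"


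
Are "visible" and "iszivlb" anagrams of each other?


Word 1: "visible" → sorted: beiilsv
Word 2: "iszivlb" → sorted: biilsvz
Same letters? beiilsv != biilsvz
Anagram = No


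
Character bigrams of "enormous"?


Word: "enormous" (length 8)
Number of bigrams = 8 - 2 + 1 = 7
  Position 0: "en"
  Position 1: "no"
  Position 2: "or"
  Position 3: "rm"
  Position 4: "mo"
  Position 5: "ou"
  Position 6: "us"
Bigrams = "en", "no", "or", "rm", "mo", "ou", "us"


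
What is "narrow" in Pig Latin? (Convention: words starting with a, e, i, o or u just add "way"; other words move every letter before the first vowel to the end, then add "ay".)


Word: "narrow"
Starts with consonant(s) → move to end, add 'ay'
Consonant cluster: "n"
Pig Latin = "arrownay"


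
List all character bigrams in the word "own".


Word: "own" (length 3)
Number of bigrams = 3 - 2 + 1 = 2
  Position 0: "ow"
  Position 1: "wn"
Bigrams = "ow", "wn"


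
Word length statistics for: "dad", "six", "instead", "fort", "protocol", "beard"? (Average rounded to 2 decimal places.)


Lengths: "dad"=3, "six"=3, "instead"=7, "fort"=4, "protocol"=8, "beard"=5
Sum = 30, Count = 6
Average = 30/6 = 5.00
= avg=5.00, min=3, max=8


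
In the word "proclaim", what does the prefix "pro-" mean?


Prefix: pro-
Example: proclaim (pro- + claim)
Meaning = forward / in favor of


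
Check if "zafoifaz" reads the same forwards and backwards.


Word: "zafoifaz"
Reversed: "zafiofaz"
Forward == Backward? zafoifaz != zafiofaz
Palindrome = No


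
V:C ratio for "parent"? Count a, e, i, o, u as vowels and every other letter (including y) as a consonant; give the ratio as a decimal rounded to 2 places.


Word: "parent"
Vowels (a,e,i,o,u): 2
Consonants: 4
Ratio = 2/4
= 0.50


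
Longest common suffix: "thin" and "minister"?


Word 1: "thin"
Word 2: "minister"
Comparing from end:
  Pos -1: 'n' != 'r' (stop)
LCS = "" (length 0)


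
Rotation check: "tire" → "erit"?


Word: "tire", Candidate: "erit"
Method: check if candidate is substring of word+word
"tiretire" contains "erit"? No
Is rotation = No


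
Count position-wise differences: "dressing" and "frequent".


Comparing character by character (same length = 8):
  Pos 0: 'd' vs 'f' !=
  Pos 1: 'r' vs 'r' =
  Pos 2: 'e' vs 'e' =
  Pos 3: 's' vs 'q' !=
  Pos 4: 's' vs 'u' !=
  Pos 5: 'i' vs 'e' !=
  Pos 6: 'n' vs 'n' =
  Pos 7: 'g' vs 't' !=
Hamming distance = 5


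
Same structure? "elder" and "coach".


Pattern of "elder": [0, 1, 2, 0, 3]
Pattern of "coach": [0, 1, 2, 0, 3]
Patterns match
Same pattern = Yes


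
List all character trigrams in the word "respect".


Word: "respect" (length 7)
Number of trigrams = 7 - 3 + 1 = 5
  Position 0: "res"
  Position 1: "esp"
  Position 2: "spe"
  Position 3: "pec"
  Position 4: "ect"
Trigrams = "res", "esp", "spe", "pec", "ect"


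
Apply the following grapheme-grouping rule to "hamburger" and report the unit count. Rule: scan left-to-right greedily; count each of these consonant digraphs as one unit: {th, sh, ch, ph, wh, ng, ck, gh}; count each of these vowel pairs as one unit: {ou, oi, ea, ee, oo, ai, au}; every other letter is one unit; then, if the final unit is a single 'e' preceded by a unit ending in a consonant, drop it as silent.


Word: "hamburger" (9 letters)
Left-to-right scan:
  (1) 'h' (letter)
  (2) 'a' (letter)
  (3) 'm' (letter)
  (4) 'b' (letter)
  (5) 'u' (letter)
  (6) 'r' (letter)
  (7) 'g' (letter)
  (8) 'e' (letter)
  (9) 'r' (letter)
Units from scan: 9
Sound units = 9 units


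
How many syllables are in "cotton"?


Word: "cotton"
Syllable breakdown: cot · ton
Counting: 2 parts
= 2 syllables


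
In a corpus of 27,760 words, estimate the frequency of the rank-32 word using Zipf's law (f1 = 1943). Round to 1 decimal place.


Zipf's law: f(r) = f(1) / r
f(1) = 1943
f(32) = 1943 / 32
= 60.7 occurrences


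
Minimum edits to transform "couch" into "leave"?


Word 1: "couch" (length 5)
Word 2: "leave" (length 5)
One optimal edit sequence (insert/delete/substitute each cost 1):
  1. substitute 'c' -> 'l'  (+1)
  2. substitute 'o' -> 'e'  (+1)
  3. substitute 'u' -> 'a'  (+1)
  4. substitute 'c' -> 'v'  (+1)
  5. substitute 'h' -> 'e'  (+1)
Total edit operations: 5
Edit distance = 5


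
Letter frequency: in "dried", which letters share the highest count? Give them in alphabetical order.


Word: "dried"
Letter counts:
  'd': 2
  'e': 1
  'i': 1
  'r': 1
Maximum count = 2
Most frequent = 'd' (2 times each)


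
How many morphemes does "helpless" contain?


Word: "helpless"
Morphemes: help / -less
Each morpheme carries meaning
= 2 morphemes


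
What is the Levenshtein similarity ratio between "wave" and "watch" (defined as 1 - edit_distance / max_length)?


Word 1: "wave" (length 4)
Word 2: "watch" (length 5)
One optimal edit sequence:
  1. keep 'w'
  2. keep 'a'
  3. insert 't'  (+1)
  4. substitute 'v' -> 'c'  (+1)
  5. substitute 'e' -> 'h'  (+1)
Edit distance = 3
Max length = max(4, 5) = 5
Similarity = 1 - 3/5
= 0.4000


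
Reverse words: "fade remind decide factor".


Original: "fade remind decide factor"
Words (1..n): fade | remind | decide | factor
Reversed (n..1): factor | decide | remind | fade
Result = "factor decide remind fade"


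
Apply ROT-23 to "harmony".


Word: "harmony"
Shift: 23
Each letter → (letter + shift) mod 26:
  'h' (7) + 23 = 4 → 'e'
  'a' (0) + 23 = 23 → 'x'
  'r' (17) + 23 = 14 → 'o'
  'm' (12) + 23 = 9 → 'j'
  'o' (14) + 23 = 11 → 'l'
  'n' (13) + 23 = 10 → 'k'
  'y' (24) + 23 = 21 → 'v'
Result = "exojlkv"


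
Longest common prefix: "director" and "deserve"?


Word 1: "director"
Word 2: "deserve"
Comparing from start:
  Pos 0: 'd' == 'd'
  Pos 1: 'i' != 'e' (stop)
LCP = "d" (length 1)


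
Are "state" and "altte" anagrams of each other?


Word 1: "state" → sorted: aestt
Word 2: "altte" → sorted: aeltt
Same letters? aestt != aeltt
Anagram = No


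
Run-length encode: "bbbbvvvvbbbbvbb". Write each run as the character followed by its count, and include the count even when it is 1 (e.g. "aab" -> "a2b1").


String: "bbbbvvvvbbbbvbb"
Scanning for consecutive runs:
  'b' x 4
  'v' x 4
  'b' x 4
  'v' x 1
  'b' x 2
RLE = "b4v4b4v1b2"


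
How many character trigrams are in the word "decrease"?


Word: "decrease" (length 8)
Number of 3-grams = length - 3 + 1 = 8 - 3 + 1
= 6


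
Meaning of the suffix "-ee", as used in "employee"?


Suffix: -ee
Example: employee (employ + -ee)
Meaning = one who receives


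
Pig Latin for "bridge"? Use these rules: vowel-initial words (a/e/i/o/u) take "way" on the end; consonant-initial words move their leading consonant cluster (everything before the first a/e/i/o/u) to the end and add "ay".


Word: "bridge"
Starts with consonant(s) → move to end, add 'ay'
Consonant cluster: "br"
Pig Latin = "idgebray"


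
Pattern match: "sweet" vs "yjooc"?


Pattern of "sweet": [0, 1, 2, 2, 3]
Pattern of "yjooc": [0, 1, 2, 2, 3]
Patterns match
Same pattern = Yes


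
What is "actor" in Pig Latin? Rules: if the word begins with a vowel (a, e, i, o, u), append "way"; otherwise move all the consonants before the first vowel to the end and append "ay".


Word: "actor"
Starts with vowel → add 'way'
Pig Latin = "actorway"


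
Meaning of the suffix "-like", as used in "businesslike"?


Suffix: -like
Example: businesslike (business + -like)
Meaning = resembling


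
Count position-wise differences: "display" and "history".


Comparing character by character (same length = 7):
  Pos 0: 'd' vs 'h' !=
  Pos 1: 'i' vs 'i' =
  Pos 2: 's' vs 's' =
  Pos 3: 'p' vs 't' !=
  Pos 4: 'l' vs 'o' !=
  Pos 5: 'a' vs 'r' !=
  Pos 6: 'y' vs 'y' =
Hamming distance = 4


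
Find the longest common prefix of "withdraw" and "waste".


Word 1: "withdraw"
Word 2: "waste"
Comparing from start:
  Pos 0: 'w' == 'w'
  Pos 1: 'i' != 'a' (stop)
LCP = "w" (length 1)


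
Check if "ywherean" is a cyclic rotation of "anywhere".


Word: "anywhere", Candidate: "ywherean"
Method: check if candidate is substring of word+word
"anywhereanywhere" contains "ywherean"? Yes
Is rotation = Yes


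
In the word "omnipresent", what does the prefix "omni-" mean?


Prefix: omni-
Example: omnipresent = omni- + present
Meaning = all


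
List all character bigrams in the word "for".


Word: "for" (length 3)
Number of bigrams = 3 - 2 + 1 = 2
  Position 0: "fo"
  Position 1: "or"
Bigrams = "fo", "or"


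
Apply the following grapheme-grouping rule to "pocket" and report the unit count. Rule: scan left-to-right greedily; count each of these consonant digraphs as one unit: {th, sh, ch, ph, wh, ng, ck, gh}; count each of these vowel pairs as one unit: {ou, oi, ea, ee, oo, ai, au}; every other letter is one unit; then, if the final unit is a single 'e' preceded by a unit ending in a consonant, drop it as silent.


Word: "pocket" (6 letters)
Left-to-right scan:
  (1) 'p' (letter)
  (2) 'o' (letter)
  (3) 'ck' (digraph)
  (4) 'e' (letter)
  (5) 't' (letter)
Units from scan: 5
Sound units = 5 units


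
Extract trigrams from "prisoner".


Word: "prisoner" (length 8)
Number of trigrams = 8 - 3 + 1 = 6
  Position 0: "pri"
  Position 1: "ris"
  Position 2: "iso"
  Position 3: "son"
  Position 4: "one"
  Position 5: "ner"
Trigrams = "pri", "ris", "iso", "son", "one", "ner"


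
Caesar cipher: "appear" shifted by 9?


Word: "appear"
Shift: 9
Each letter → (letter + shift) mod 26:
  'a' (0) + 9 = 9 → 'j'
  'p' (15) + 9 = 24 → 'y'
  'p' (15) + 9 = 24 → 'y'
  'e' (4) + 9 = 13 → 'n'
  'a' (0) + 9 = 9 → 'j'
  'r' (17) + 9 = 0 → 'a'
Result = "jyynja"


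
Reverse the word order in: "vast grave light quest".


Original: "vast grave light quest"
Words (1..n): vast | grave | light | quest
Reversed (n..1): quest | light | grave | vast
Result = "quest light grave vast"


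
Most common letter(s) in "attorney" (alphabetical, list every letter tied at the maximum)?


Word: "attorney"
Letter counts:
  'a': 1
  'e': 1
  'n': 1
  'o': 1
  'r': 1
  't': 2
  'y': 1
Maximum count = 2
Most frequent = 't' (2 times each)


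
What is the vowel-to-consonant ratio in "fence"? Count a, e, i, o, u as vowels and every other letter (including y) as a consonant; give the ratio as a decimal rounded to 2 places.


Word: "fence"
Vowels (a,e,i,o,u): 2
Consonants: 3
Ratio = 2/3
= 0.67


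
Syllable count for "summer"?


Word: "summer"
Syllable breakdown: sum-mer
Counting: 2 parts
= 2 syllables


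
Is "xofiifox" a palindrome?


Word: "xofiifox"
Reversed: "xofiifox"
Forward == Backward? xofiifox == xofiifox
Palindrome = Yes


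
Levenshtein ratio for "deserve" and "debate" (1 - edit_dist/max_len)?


Word 1: "deserve" (length 7)
Word 2: "debate" (length 6)
One optimal edit sequence:
  1. keep 'd'
  2. keep 'e'
  3. delete 's'  (+1)
  4. substitute 'e' -> 'b'  (+1)
  5. substitute 'r' -> 'a'  (+1)
  6. substitute 'v' -> 't'  (+1)
  7. keep 'e'
Edit distance = 4
Max length = max(7, 6) = 7
Similarity = 1 - 4/7
= 0.4286


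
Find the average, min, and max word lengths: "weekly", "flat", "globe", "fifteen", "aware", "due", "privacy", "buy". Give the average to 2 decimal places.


Lengths: "weekly"=6, "flat"=4, "globe"=5, "fifteen"=7, "aware"=5, "due"=3, "privacy"=7, "buy"=3
Sum = 40, Count = 8
Average = 40/8 = 5.00
= avg=5.00, min=3, max=7


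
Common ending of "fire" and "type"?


Word 1: "fire"
Word 2: "type"
Comparing from end:
  Pos -1: 'e' == 'e'
  Pos -2: 'r' != 'p' (stop)
LCS = "e" (length 1)


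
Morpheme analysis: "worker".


Word: "worker"
Morphemes: work + -er
Each morpheme carries meaning
= 2 morphemes


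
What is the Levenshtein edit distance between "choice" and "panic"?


Word 1: "choice" (length 6)
Word 2: "panic" (length 5)
One optimal edit sequence (insert/delete/substitute each cost 1):
  1. substitute 'c' -> 'p'  (+1)
  2. substitute 'h' -> 'a'  (+1)
  3. substitute 'o' -> 'n'  (+1)
  4. keep 'i'
  5. keep 'c'
  6. delete 'e'  (+1)
Total edit operations: 4
Edit distance = 4


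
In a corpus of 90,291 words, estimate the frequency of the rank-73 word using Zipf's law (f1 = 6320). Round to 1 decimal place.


Zipf's law: f(r) = f(1) / r
f(1) = 6320
f(73) = 6320 / 73
= 86.6 occurrences


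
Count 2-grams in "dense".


Word: "dense" (length 5)
Number of 2-grams = length - 2 + 1 = 5 - 2 + 1
= 4


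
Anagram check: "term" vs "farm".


Word 1: "term" → sorted: emrt
Word 2: "farm" → sorted: afmr
Same letters? emrt != afmr
Anagram = No


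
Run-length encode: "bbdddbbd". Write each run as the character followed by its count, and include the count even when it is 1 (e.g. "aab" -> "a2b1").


String: "bbdddbbd"
Scanning for consecutive runs:
  'b' x 2
  'd' x 3
  'b' x 2
  'd' x 1
RLE = "b2d3b2d1"


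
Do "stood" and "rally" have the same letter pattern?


Pattern of "stood": [0, 1, 2, 2, 3]
Pattern of "rally": [0, 1, 2, 2, 3]
Patterns match
Same pattern = Yes


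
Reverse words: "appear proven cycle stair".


Original: "appear proven cycle stair"
Words (1..n): appear | proven | cycle | stair
Reversed (n..1): stair | cycle | proven | appear
Result = "stair cycle proven appear"


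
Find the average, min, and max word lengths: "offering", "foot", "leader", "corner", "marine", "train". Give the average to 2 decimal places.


Lengths: "offering"=8, "foot"=4, "leader"=6, "corner"=6, "marine"=6, "train"=5
Sum = 35, Count = 6
Average = 35/6 = 5.83
= avg=5.83, min=4, max=8


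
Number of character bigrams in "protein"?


Word: "protein" (length 7)
Number of 2-grams = length - 2 + 1 = 7 - 2 + 1
= 6


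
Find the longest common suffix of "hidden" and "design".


Word 1: "hidden"
Word 2: "design"
Comparing from end:
  Pos -1: 'n' == 'n'
  Pos -2: 'e' != 'g' (stop)
LCS = "n" (length 1)
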